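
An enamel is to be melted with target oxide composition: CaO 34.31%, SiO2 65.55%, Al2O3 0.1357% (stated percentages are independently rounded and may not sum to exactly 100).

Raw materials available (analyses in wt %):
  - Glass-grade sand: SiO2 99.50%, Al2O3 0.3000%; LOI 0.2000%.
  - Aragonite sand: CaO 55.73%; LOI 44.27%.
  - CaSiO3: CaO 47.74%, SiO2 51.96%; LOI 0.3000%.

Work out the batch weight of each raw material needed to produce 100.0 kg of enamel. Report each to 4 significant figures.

Batch per 100.0 kg enamel:
  Glass-grade sand: 45.23 kg
  Aragonite sand: 27.70 kg
  CaSiO3: 39.54 kg
Total batch = 112.5 kg; LOI loss = 12.47 kg; yield = 88.91%

Working values are displayed rounded to four significant digits at each printed step. All internal work holds exact precision end to end; each reported figure takes exactly one rounding. The derived quantities (yield, ignition loss, totals, the three compositions, glass mass) are carried from the weighed amounts on 100.0 kg of glass in full float precision exactly as printed in the problem or the answer.
Oxide-by-oxide targets in 100.0 kg enamel:
  CaO: 34.31% × 100.0 = 34.31 kg
  SiO2: 65.55% × 100.0 = 65.55 kg
  Al2O3: 0.1357% × 100.0 = 0.1357 kg
Verifying the oxide balance working from each reported weight, at the basis given (target by target, the sums agree modulo rounding of the values):
  CaO: 27.70·0.5573 + 39.54·0.4774 = 34.31 kg (target 34.31 kg)
  SiO2: 45.23·0.9950 + 39.54·0.5196 = 65.55 kg (target 65.55 kg)
  Al2O3: 45.23·0.003000 = 0.1357 kg (target 0.1357 kg)
Consistency of the glass mass: net batch after ignition = 100.0 kg (per-oxide target masses sum to 100.0 kg; stated basis 100.0 kg — any gap is answer rounding).
Adding the batch up: Σ batch = 112.5 kg; LOI removed, Σ of batch·LOI: 12.47 kg; yield = glass ÷ total batch = 88.91%.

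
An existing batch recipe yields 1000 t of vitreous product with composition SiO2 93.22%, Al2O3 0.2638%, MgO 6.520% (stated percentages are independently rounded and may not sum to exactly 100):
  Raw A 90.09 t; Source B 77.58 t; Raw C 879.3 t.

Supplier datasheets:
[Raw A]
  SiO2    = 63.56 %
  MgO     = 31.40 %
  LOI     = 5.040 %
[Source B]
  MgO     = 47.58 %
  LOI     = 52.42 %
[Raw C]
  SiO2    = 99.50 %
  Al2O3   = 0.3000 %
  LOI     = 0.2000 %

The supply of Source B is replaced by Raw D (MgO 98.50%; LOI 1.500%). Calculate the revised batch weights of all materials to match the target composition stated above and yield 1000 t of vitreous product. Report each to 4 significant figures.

Intermediates are shown (rounded to four significant digits) at each printed step; all arithmetic keeps exact precision all the way through; every reported figure is rounded a single time — the derived quantities, which include yield, ignition loss, the totals, glass mass, the three compositions, are carried at full float precision, as they appear in the problem or the answer, using the weight values at 1000 t of glass.
The oxide mass targets at 1000 t vitreous product:
  SiO2: 93.22% × 1000 = 932.2 t
  Al2O3: 0.2638% × 1000 = 2.638 t
  MgO: 6.520% × 1000 = 65.20 t
Oxide-by-oxide audit from the weights as reported, at the basis given (summed amounts equal target values modulo rounding of the values):
  SiO2: 90.09·0.6356 + 879.3·0.9950 = 932.2 t (target 932.2 t)
  Al2O3: 879.3·0.003000 = 2.638 t (target 2.638 t)
  MgO: 90.09·0.3140 + 37.47·0.9850 = 65.20 t (target 65.20 t)
Glass-mass sanity pass: the batch minus its LOI: 1000 t (the Σ of target masses is 1000 t; the stated basis being 1000 t — deltas are rounding alone).
Total batch = Σ batch = 1007 t; the LOI term Σ batch·LOI equals 6.861 t; glass ÷ batch gives a yield of 99.32%.

Revised batch per 1000 t vitreous product:
  Raw A: 90.09 t
  Raw D: 37.47 t
  Raw C: 879.3 t
Total batch = 1007 t; LOI loss = 6.861 t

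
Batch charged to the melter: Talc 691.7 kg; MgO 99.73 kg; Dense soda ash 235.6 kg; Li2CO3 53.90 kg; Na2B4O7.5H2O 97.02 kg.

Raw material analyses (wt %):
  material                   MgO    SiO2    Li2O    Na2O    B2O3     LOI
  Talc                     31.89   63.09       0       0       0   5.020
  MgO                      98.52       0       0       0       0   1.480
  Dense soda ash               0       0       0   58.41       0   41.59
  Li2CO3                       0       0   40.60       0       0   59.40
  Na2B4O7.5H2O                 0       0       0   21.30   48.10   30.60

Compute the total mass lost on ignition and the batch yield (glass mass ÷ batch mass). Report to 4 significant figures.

LOI loss = 195.9 kg; glass = 982.1 kg; yield = 83.37%

Mid-chain values appear rounded to 4 significant figures alongside each step — each numeric step maintains full precision end to end; every reported value sees exactly one rounding; all derived quantities, which include net glass mass, the five compositions, the yield, LOI, totals, are re-derived at exact precision, as quoted within the problem or the answer, from the weighed amounts at 982.1 kg of glass.
LOI of each material in turn:
  Talc: 691.7 × 0.05020 = 34.72 kg
  MgO: 99.73 × 0.01480 = 1.476 kg
  Dense soda ash: 235.6 × 0.4159 = 97.99 kg
  Li2CO3: 53.90 × 0.5940 = 32.02 kg
  Na2B4O7.5H2O: 97.02 × 0.3060 = 29.69 kg
Total LOI = 195.9 kg
Glass = batch − LOI = 1178 − 195.9 = 982.1 kg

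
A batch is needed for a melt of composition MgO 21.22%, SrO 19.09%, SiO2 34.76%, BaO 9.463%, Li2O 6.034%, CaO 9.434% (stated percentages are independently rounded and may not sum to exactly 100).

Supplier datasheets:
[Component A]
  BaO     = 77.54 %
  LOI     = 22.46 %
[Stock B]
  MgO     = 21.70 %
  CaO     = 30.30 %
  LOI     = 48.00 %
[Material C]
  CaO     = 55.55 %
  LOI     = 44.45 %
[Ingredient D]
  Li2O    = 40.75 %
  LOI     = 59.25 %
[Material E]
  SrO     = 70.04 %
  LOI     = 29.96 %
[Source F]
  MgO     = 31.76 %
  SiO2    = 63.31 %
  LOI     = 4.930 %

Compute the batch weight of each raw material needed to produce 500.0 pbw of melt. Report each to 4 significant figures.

Intermediates are shown rounded off to 4 significant digits in the printout — full float precision is kept at all times — each reported figure takes just one rounding. The derived quantities, which include the yield, glass mass, ignition loss, the six compositions, totals, are re-derived in full precision, precisely as stated by problem or answer, from the weighed amounts on 500.0 pbw of glass.
Per-oxide target masses for 500.0 pbw melt:
  MgO: 21.22% × 500.0 = 106.1 pbw
  SrO: 19.09% × 500.0 = 95.45 pbw
  SiO2: 34.76% × 500.0 = 173.8 pbw
  BaO: 9.463% × 500.0 = 47.32 pbw
  Li2O: 6.034% × 500.0 = 30.17 pbw
  CaO: 9.434% × 500.0 = 47.17 pbw
Balance tally, oxide-wise, applying the batch weights above, under the basis named above (sum by sum, the targets are met once rounding is allowed for):
  MgO: 87.15·0.2170 + 274.5·0.3176 = 106.1 pbw (target 106.1 pbw)
  SrO: 136.3·0.7004 = 95.46 pbw (target 95.45 pbw)
  SiO2: 274.5·0.6331 = 173.8 pbw (target 173.8 pbw)
  BaO: 61.02·0.7754 = 47.31 pbw (target 47.32 pbw)
  Li2O: 74.04·0.4075 = 30.17 pbw (target 30.17 pbw)
  CaO: 87.15·0.3030 + 37.38·0.5555 = 47.17 pbw (target 47.17 pbw)
Glass-mass sanity pass: whole batch net of LOI = 500.0 pbw (the targets, summed, come to 500.0 pbw; stated basis 500.0 pbw — differing by rounding only).
Whole-batch sum: Σ batch = 670.4 pbw; LOI loss = Σ batch·LOI = 170.4 pbw; yield, glass over the total, = 74.58%.

Batch per 500.0 pbw melt:
  Component A: 61.02 pbw
  Stock B: 87.15 pbw
  Material C: 37.38 pbw
  Ingredient D: 74.04 pbw
  Material E: 136.3 pbw
  Source F: 274.5 pbw
Total batch = 670.4 pbw; LOI loss = 170.4 pbw; yield = 74.58%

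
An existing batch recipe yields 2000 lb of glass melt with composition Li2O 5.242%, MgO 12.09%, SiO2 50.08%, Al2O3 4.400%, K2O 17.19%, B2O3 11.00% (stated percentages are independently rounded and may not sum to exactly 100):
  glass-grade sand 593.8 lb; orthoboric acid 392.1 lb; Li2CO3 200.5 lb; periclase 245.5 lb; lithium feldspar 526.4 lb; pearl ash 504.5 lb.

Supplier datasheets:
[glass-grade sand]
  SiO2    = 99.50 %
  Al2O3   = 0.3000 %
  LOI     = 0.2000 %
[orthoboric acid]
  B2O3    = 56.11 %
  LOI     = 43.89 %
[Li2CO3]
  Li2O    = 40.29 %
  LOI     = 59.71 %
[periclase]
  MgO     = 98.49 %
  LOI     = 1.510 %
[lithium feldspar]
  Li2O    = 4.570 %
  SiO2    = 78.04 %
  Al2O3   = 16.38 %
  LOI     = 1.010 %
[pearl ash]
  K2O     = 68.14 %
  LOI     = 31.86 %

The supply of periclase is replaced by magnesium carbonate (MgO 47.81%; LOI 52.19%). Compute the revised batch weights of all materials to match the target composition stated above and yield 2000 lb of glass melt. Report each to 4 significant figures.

In-progress results are shown (rounded to 4 significant figures) across the worked steps — all internal work keeps full precision through every step — every reported result sees exactly one rounding. The derived quantities, including the six compositions, LOI, glass mass, the yield, totals, are carried starting from the weights for 2000 lb of glass in full precision, as quoted within either problem or answer.
Oxide-by-oxide targets in 2000 lb glass melt:
  Li2O: 5.242% × 2000 = 104.8 lb
  MgO: 12.09% × 2000 = 241.8 lb
  SiO2: 50.08% × 2000 = 1002 lb
  Al2O3: 4.400% × 2000 = 88.00 lb
  K2O: 17.19% × 2000 = 343.8 lb
  B2O3: 11.00% × 2000 = 220.0 lb
Balance tally, oxide-wise, on the weights just shown, at the basis given (sums match the target masses modulo rounding of the values):
  Li2O: 200.5·0.4029 + 526.4·0.04570 = 104.8 lb (target 104.8 lb)
  MgO: 505.8·0.4781 = 241.8 lb (target 241.8 lb)
  SiO2: 593.8·0.9950 + 526.4·0.7804 = 1002 lb (target 1002 lb)
  Al2O3: 593.8·0.003000 + 526.4·0.1638 = 88.01 lb (target 88.00 lb)
  K2O: 504.5·0.6814 = 343.8 lb (target 343.8 lb)
  B2O3: 392.1·0.5611 = 220.0 lb (target 220.0 lb)
Auditing the glass mass value: batch Σ − ignition loss = 2000 lb (per-oxide target masses sum to 2000 lb; stated basis 2000 lb — any gap is answer rounding).
Whole-batch sum: Σ batch = 2723 lb; Σ batch·LOI gives LOI loss = 723.0 lb; the yield ratio, glass ÷ batch: 73.45%.

Revised batch per 2000 lb glass melt:
  glass-grade sand: 593.8 lb
  orthoboric acid: 392.1 lb
  Li2CO3: 200.5 lb
  magnesium carbonate: 505.8 lb
  lithium feldspar: 526.4 lb
  pearl ash: 504.5 lb
Total batch = 2723 lb; LOI loss = 723.0 lb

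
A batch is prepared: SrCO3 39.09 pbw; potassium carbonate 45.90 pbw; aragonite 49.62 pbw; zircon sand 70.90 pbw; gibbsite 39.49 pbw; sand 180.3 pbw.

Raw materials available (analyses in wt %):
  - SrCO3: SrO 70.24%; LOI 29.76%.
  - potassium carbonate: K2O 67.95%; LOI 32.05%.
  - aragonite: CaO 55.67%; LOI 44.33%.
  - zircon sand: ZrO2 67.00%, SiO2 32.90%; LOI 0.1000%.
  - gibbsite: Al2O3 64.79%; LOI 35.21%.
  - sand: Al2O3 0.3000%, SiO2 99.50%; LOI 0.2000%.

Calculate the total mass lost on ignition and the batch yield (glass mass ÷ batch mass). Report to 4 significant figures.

All internal work holds full precision in all steps. Working values appear (rounded to four significant digits) on the page. Every reported result is rounded once only; the derived quantities (the totals, the six compositions, LOI, yield, net glass mass) are recomputed using the weight values per 362.6 pbw of glass in full precision as quoted within problem or answer.
LOI of each material in turn:
  SrCO3: 39.09 × 0.2976 = 11.63 pbw
  potassium carbonate: 45.90 × 0.3205 = 14.71 pbw
  aragonite: 49.62 × 0.4433 = 22.00 pbw
  zircon sand: 70.90 × 0.001000 = 0.07090 pbw
  gibbsite: 39.49 × 0.3521 = 13.90 pbw
  sand: 180.3 × 0.002000 = 0.3606 pbw
Total LOI = 62.68 pbw
Glass = batch − LOI = 425.3 − 62.68 = 362.6 pbw

LOI loss = 62.68 pbw; glass = 362.6 pbw; yield = 85.26%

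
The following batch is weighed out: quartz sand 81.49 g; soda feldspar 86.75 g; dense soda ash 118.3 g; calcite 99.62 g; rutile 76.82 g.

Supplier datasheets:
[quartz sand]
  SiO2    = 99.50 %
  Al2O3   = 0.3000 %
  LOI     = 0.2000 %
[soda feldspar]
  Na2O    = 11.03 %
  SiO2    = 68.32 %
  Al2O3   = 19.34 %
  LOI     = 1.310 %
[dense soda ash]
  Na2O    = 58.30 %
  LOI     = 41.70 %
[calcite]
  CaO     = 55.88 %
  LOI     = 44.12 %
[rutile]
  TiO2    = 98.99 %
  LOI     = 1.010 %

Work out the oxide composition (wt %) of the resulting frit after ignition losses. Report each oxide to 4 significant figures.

The intermediate values appear, rounded to four significant digits, as written — every computation carries exact precision at each step. Every reported figure carries a single rounding; the derived quantities are rebuilt using the weight values on 367.6 g of glass at full float precision (yield, five oxide percentages, the totals, glass mass, ignition loss) exactly as printed in question or answer.
Per-oxide mass from batch:
  Na2O: 86.75·0.1103 + 118.3·0.5830 = 78.54 g
  CaO: 99.62·0.5588 = 55.67 g
  SiO2: 81.49·0.9950 + 86.75·0.6832 = 140.4 g
  TiO2: 76.82·0.9899 = 76.04 g
  Al2O3: 81.49·0.003000 + 86.75·0.1934 = 17.02 g
LOI: 81.49·0.002000 + 86.75·0.01310 + 118.3·0.4170 + 99.62·0.4412 + 76.82·0.01010 = 95.36 g
The glass mass, total less LOI, = 463.0 − 95.36 = 367.6 g (= Σ oxide masses)
wt % = oxide mass / glass mass × 100

Glass mass = 367.6 g (batch 463.0 − LOI 95.36).
Composition: Na2O 21.36%, CaO 15.14%, SiO2 38.18%, TiO2 20.69%, Al2O3 4.630%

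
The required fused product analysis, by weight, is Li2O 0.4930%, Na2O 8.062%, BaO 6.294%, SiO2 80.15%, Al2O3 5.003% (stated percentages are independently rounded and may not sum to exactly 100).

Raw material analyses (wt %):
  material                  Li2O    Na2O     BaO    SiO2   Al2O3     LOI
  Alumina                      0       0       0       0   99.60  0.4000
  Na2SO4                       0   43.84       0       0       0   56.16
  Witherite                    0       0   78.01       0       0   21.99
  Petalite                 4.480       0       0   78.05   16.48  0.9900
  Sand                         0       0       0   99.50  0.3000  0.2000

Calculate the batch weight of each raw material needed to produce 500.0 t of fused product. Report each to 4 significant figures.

Batch per 500.0 t fused product:
  Alumina: 14.93 t
  Na2SO4: 91.95 t
  Witherite: 40.34 t
  Petalite: 55.02 t
  Sand: 359.6 t
Total batch = 561.8 t; LOI loss = 61.83 t; yield = 88.99%

Values along the way appear, with 4-significant-figure rounding, between the steps; all internal work maintains exact precision through every step — exactly one rounding is applied to every reported figure — the derived quantities, including yield, totals, LOI, glass mass, the five compositions, are computed using the weight values for 500.0 t of glass in exact precision, precisely as stated by question or answer.
The oxide mass targets at 500.0 t fused product:
  Li2O: 0.4930% × 500.0 = 2.465 t
  Na2O: 8.062% × 500.0 = 40.31 t
  BaO: 6.294% × 500.0 = 31.47 t
  SiO2: 80.15% × 500.0 = 400.8 t
  Al2O3: 5.003% × 500.0 = 25.02 t
Checking each oxide sum given the weights on record, per the basis as stated (sums match the target masses once rounding is allowed for):
  Li2O: 55.02·0.04480 = 2.465 t (target 2.465 t)
  Na2O: 91.95·0.4384 = 40.31 t (target 40.31 t)
  BaO: 40.34·0.7801 = 31.47 t (target 31.47 t)
  SiO2: 55.02·0.7805 + 359.6·0.9950 = 400.7 t (target 400.8 t)
  Al2O3: 14.93·0.9960 + 55.02·0.1648 + 359.6·0.003000 = 25.02 t (target 25.02 t)
Auditing the glass mass value: the batch minus its LOI: 500.0 t (targets for the oxides total 500.0 t; the stated basis being 500.0 t — a pure rounding effect).
Whole-batch sum: Σ batch = 561.8 t; LOI removed, Σ of batch·LOI: 61.83 t; glass ÷ batch gives a yield of 88.99%.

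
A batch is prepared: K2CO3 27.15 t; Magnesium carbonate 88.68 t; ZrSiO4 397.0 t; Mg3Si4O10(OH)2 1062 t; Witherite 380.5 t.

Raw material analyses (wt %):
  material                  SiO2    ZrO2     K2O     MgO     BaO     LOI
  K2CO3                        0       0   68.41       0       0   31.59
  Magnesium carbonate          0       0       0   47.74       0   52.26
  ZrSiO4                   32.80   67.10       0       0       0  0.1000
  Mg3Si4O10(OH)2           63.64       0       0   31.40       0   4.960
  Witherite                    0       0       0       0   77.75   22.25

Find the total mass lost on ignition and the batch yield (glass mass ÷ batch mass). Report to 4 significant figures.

LOI loss = 192.7 t; glass = 1763 t; yield = 90.15%

In-progress results are printed, with 4-significant-digit rounding, in the working. The working math runs at full float precision throughout; each reported number is rounded a single time — all derived quantities (the yield, totals, glass mass, ignition loss, five oxide percentages) are recomputed from the weighed amounts at 1763 t of glass in exact precision precisely as stated by either problem or answer.
Loss on ignition, line by line:
  K2CO3: 27.15 × 0.3159 = 8.577 t
  Magnesium carbonate: 88.68 × 0.5226 = 46.34 t
  ZrSiO4: 397.0 × 0.001000 = 0.3970 t
  Mg3Si4O10(OH)2: 1062 × 0.04960 = 52.68 t
  Witherite: 380.5 × 0.2225 = 84.66 t
Total LOI = 192.7 t
Glass = batch − LOI = 1955 − 192.7 = 1763 t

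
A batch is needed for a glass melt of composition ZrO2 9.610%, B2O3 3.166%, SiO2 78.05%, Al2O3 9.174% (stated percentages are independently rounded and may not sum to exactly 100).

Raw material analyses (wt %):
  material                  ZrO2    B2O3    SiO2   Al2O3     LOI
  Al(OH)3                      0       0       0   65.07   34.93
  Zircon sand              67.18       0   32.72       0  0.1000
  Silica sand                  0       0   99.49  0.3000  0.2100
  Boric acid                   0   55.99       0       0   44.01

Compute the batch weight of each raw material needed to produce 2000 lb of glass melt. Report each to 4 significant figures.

All internal work keeps full precision all the way through — mid-chain values are shown (rounded to 4 significant figures) when written out; every reported figure takes a single rounding; all derived quantities (net glass mass, the totals, yield, ignition loss, the four compositions) are re-derived from the weighed amounts at 2000 lb of glass at exact precision precisely as stated by problem or answer.
Target oxide masses per 2000 lb glass melt:
  ZrO2: 9.610% × 2000 = 192.2 lb
  B2O3: 3.166% × 2000 = 63.32 lb
  SiO2: 78.05% × 2000 = 1561 lb
  Al2O3: 9.174% × 2000 = 183.5 lb
A balance pass over the oxides, on the weights just shown, relative to the basis at hand (oxide sums agree with the targets within answer rounding):
  ZrO2: 286.1·0.6718 = 192.2 lb (target 192.2 lb)
  B2O3: 113.1·0.5599 = 63.32 lb (target 63.32 lb)
  SiO2: 286.1·0.3272 + 1475·0.9949 = 1561 lb (target 1561 lb)
  Al2O3: 275.2·0.6507 + 1475·0.003000 = 183.5 lb (target 183.5 lb)
Glass-mass sanity pass: net batch after ignition = 2000 lb (the Σ of target masses is 2000 lb; against the stated basis, 2000 lb — differing by rounding only).
Summing the batch: Σ batch = 2149 lb; LOI loss = Σ batch·LOI = 149.3 lb; yield = glass ÷ total batch = 93.05%.

Batch per 2000 lb glass melt:
  Al(OH)3: 275.2 lb
  Zircon sand: 286.1 lb
  Silica sand: 1475 lb
  Boric acid: 113.1 lb
Total batch = 2149 lb; LOI loss = 149.3 lb; yield = 93.05%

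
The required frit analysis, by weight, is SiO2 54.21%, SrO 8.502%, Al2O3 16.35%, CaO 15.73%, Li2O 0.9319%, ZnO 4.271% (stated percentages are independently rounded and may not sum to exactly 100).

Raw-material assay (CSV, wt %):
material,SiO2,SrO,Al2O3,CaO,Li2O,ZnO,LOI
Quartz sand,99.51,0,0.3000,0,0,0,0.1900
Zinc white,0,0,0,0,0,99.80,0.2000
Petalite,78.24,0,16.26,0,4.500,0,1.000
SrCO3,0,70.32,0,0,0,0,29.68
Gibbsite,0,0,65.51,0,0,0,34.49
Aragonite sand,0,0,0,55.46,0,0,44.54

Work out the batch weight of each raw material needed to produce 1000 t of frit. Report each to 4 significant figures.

Batch per 1000 t frit:
  Quartz sand: 381.9 t
  Zinc white: 42.80 t
  Petalite: 207.1 t
  SrCO3: 120.9 t
  Gibbsite: 196.4 t
  Aragonite sand: 283.6 t
Total batch = 1233 t; LOI loss = 232.8 t; yield = 81.11%

Working values are shown, with 4-significant-digit rounding, when written out. The whole derivation carries full precision at all times — every reported result takes exactly one rounding; derived quantities (net glass mass, ignition loss, the six compositions, the yield, totals) are carried in exact precision from the weighed amounts on 1000 t of glass, as given in problem or answer.
Oxide-by-oxide targets in 1000 t frit:
  SiO2: 54.21% × 1000 = 542.1 t
  SrO: 8.502% × 1000 = 85.02 t
  Al2O3: 16.35% × 1000 = 163.5 t
  CaO: 15.73% × 1000 = 157.3 t
  Li2O: 0.9319% × 1000 = 9.319 t
  ZnO: 4.271% × 1000 = 42.71 t
Verifying the oxide balance from the weights as reported, versus the basis set out (every target is met by its sum once rounding is allowed for):
  SiO2: 381.9·0.9951 + 207.1·0.7824 = 542.1 t (target 542.1 t)
  SrO: 120.9·0.7032 = 85.02 t (target 85.02 t)
  Al2O3: 381.9·0.003000 + 207.1·0.1626 + 196.4·0.6551 = 163.5 t (target 163.5 t)
  CaO: 283.6·0.5546 = 157.3 t (target 157.3 t)
  Li2O: 207.1·0.04500 = 9.319 t (target 9.319 t)
  ZnO: 42.80·0.9980 = 42.71 t (target 42.71 t)
Glass-mass sanity pass: the batch minus its LOI: 999.9 t (the targets, summed, come to 999.9 t; basis as stated: 1000 t — deltas are rounding alone).
Whole-batch sum: Σ batch = 1233 t; LOI loss = Σ batch·LOI = 232.8 t; the yield ratio, glass ÷ batch: 81.11%.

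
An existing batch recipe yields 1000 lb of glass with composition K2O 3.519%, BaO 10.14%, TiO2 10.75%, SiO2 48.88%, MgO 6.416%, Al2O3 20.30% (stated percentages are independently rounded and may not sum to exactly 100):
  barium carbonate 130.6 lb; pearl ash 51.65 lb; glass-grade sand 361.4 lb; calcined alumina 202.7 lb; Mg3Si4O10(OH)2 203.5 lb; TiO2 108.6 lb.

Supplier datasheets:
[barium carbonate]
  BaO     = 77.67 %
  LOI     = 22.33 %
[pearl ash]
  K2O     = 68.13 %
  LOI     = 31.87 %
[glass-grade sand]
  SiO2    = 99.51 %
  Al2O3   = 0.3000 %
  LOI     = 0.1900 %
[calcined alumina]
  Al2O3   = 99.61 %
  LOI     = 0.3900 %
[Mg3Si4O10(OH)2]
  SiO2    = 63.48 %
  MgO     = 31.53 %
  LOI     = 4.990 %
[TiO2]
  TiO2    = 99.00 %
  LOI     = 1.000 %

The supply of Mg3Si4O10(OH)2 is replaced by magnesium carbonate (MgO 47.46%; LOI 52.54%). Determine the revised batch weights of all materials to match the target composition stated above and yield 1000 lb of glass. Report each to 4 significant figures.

Intermediates appear, rounded to four significant digits, between the steps; each numeric step maintains exact precision at all times; each reported figure includes exactly one rounding — all derived quantities, which include the six compositions, LOI, the yield, net glass mass, totals, are re-derived in exact precision, as given in question or answer, from the weighed amounts on 1000 lb of glass.
Target oxide masses per 1000 lb glass:
  K2O: 3.519% × 1000 = 35.19 lb
  BaO: 10.14% × 1000 = 101.4 lb
  TiO2: 10.75% × 1000 = 107.5 lb
  SiO2: 48.88% × 1000 = 488.8 lb
  MgO: 6.416% × 1000 = 64.16 lb
  Al2O3: 20.30% × 1000 = 203.0 lb
Mass-balance tally per oxide using the reported weights, on the stated basis (target by target, the sums agree once rounding is allowed for):
  K2O: 51.65·0.6813 = 35.19 lb (target 35.19 lb)
  BaO: 130.6·0.7767 = 101.4 lb (target 101.4 lb)
  TiO2: 108.6·0.9900 = 107.5 lb (target 107.5 lb)
  SiO2: 491.2·0.9951 = 488.8 lb (target 488.8 lb)
  MgO: 135.2·0.4746 = 64.17 lb (target 64.16 lb)
  Al2O3: 491.2·0.003000 + 202.3·0.9961 = 203.0 lb (target 203.0 lb)
Auditing the glass mass value: batch total minus LOI = 1000 lb (targets for the oxides total 1000 lb; with the basis standing at 1000 lb — rounding explains the deltas).
Batch total: Σ batch = 1120 lb; Σ batch·LOI gives LOI loss = 119.5 lb; yield = glass ÷ total batch = 89.33%.

Revised batch per 1000 lb glass:
  barium carbonate: 130.6 lb
  pearl ash: 51.65 lb
  glass-grade sand: 491.2 lb
  calcined alumina: 202.3 lb
  magnesium carbonate: 135.2 lb
  TiO2: 108.6 lb
Total batch = 1120 lb; LOI loss = 119.5 lb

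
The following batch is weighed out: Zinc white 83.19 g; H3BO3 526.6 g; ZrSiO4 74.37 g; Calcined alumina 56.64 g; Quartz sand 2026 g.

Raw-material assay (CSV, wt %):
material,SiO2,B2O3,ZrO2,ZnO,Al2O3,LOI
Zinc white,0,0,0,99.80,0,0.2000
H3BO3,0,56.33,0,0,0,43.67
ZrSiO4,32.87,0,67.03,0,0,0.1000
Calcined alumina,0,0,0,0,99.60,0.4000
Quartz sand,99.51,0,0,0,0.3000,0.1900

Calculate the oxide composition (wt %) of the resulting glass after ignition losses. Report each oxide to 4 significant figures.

All internal work maintains full precision all the way through; mid-chain values are printed (rounded to 4 significant figures) within the worked lines. Exactly one rounding is applied to each reported number; all derived quantities, including glass mass, yield, LOI, totals, five oxide percentages, are re-derived from the weighed amounts at 2533 g of glass at full precision as they appear in the question or the answer.
Delivered oxide masses:
  SiO2: 74.37·0.3287 + 2026·0.9951 = 2041 g
  B2O3: 526.6·0.5633 = 296.6 g
  ZrO2: 74.37·0.6703 = 49.85 g
  ZnO: 83.19·0.9980 = 83.02 g
  Al2O3: 56.64·0.9960 + 2026·0.003000 = 62.49 g
LOI: 83.19·0.002000 + 526.6·0.4367 + 74.37·0.001000 + 56.64·0.004000 + 2026·0.001900 = 234.3 g
The glass mass, total less LOI, = 2767 − 234.3 = 2533 g (the oxide masses sum to this)
percent by weight: oxide/glass ×100

Glass mass = 2533 g (batch 2767 − LOI 234.3).
Composition: SiO2 80.57%, B2O3 11.71%, ZrO2 1.968%, ZnO 3.278%, Al2O3 2.468%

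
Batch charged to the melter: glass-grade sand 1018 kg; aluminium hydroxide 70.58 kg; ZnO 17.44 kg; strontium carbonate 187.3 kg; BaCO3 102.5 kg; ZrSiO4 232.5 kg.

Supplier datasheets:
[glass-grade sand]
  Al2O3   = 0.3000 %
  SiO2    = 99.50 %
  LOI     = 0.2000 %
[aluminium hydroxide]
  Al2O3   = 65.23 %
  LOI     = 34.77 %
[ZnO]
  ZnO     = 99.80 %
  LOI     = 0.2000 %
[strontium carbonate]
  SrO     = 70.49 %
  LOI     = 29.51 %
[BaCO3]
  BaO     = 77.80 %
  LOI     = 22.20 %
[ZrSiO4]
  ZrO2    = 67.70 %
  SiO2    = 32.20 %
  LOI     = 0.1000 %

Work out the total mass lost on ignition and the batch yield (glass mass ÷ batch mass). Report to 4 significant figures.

LOI loss = 104.9 kg; glass = 1523 kg; yield = 93.56%

Full float precision is held throughout. Mid-chain values appear rounded off to 4 significant digits at each printed step; exactly one rounding lands on each reported result. Derived quantities are re-derived in full precision (LOI, the six compositions, the totals, the yield, glass mass) starting from the weights for 1523 kg of glass precisely as stated by either problem or answer.
LOI of each material in turn:
  glass-grade sand: 1018 × 0.002000 = 2.036 kg
  aluminium hydroxide: 70.58 × 0.3477 = 24.54 kg
  ZnO: 17.44 × 0.002000 = 0.03488 kg
  strontium carbonate: 187.3 × 0.2951 = 55.27 kg
  BaCO3: 102.5 × 0.2220 = 22.75 kg
  ZrSiO4: 232.5 × 0.001000 = 0.2325 kg
Total LOI = 104.9 kg
Glass = batch − LOI = 1628 − 104.9 = 1523 kg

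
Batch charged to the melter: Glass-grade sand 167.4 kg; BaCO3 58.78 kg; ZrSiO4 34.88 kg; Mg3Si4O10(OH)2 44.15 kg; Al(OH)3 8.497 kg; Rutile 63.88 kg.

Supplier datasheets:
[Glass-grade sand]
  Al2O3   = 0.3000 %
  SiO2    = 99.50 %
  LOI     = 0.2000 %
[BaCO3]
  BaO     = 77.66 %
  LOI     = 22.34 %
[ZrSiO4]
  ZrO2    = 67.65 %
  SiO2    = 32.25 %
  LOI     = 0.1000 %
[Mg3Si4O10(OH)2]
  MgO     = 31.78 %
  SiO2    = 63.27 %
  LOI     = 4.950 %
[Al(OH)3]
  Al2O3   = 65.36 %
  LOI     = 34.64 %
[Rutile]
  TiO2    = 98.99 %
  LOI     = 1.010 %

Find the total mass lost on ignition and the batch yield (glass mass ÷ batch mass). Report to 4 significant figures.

All internal work keeps exact precision through every step. Intermediates are shown (rounded to 4 significant digits) within the worked lines; every reported figure is rounded a single time; derived quantities are re-derived from the batch weights per 358.3 kg of glass at exact precision (glass mass, the totals, the yield, the six compositions, LOI), precisely as stated by the problem or the answer.
Each material's LOI contribution:
  Glass-grade sand: 167.4 × 0.002000 = 0.3348 kg
  BaCO3: 58.78 × 0.2234 = 13.13 kg
  ZrSiO4: 34.88 × 0.001000 = 0.03488 kg
  Mg3Si4O10(OH)2: 44.15 × 0.04950 = 2.185 kg
  Al(OH)3: 8.497 × 0.3464 = 2.943 kg
  Rutile: 63.88 × 0.01010 = 0.6452 kg
Total LOI = 19.28 kg
Glass = batch − LOI = 377.6 − 19.28 = 358.3 kg

LOI loss = 19.28 kg; glass = 358.3 kg; yield = 94.90%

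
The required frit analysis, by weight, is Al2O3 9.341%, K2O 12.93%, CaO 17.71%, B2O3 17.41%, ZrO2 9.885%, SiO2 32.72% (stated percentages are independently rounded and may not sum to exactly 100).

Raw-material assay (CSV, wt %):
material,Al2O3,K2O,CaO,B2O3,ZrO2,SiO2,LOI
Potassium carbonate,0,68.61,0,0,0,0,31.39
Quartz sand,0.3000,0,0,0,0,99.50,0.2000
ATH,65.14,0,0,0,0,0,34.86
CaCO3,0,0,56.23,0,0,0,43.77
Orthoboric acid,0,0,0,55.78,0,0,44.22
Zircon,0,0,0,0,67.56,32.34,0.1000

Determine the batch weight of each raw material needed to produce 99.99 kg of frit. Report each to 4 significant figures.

Each numeric step holds full float precision at all times. The intermediate values are displayed rounded off to 4 significant figures on the page. Every reported number is rounded once only. The derived quantities, including net glass mass, the six compositions, yield, totals, LOI, are computed starting from the weights for 99.99 kg of glass at full precision, as set out in the problem or answer text.
Target masses of each oxide per 99.99 kg frit:
  Al2O3: 9.341% × 99.99 = 9.340 kg
  K2O: 12.93% × 99.99 = 12.93 kg
  CaO: 17.71% × 99.99 = 17.71 kg
  B2O3: 17.41% × 99.99 = 17.41 kg
  ZrO2: 9.885% × 99.99 = 9.884 kg
  SiO2: 32.72% × 99.99 = 32.72 kg
Verifying the oxide balance per the reported batch figures, at the basis given (delivered sums recover each target modulo rounding of the values):
  Al2O3: 28.13·0.003000 + 14.21·0.6514 = 9.341 kg (target 9.340 kg)
  K2O: 18.84·0.6861 = 12.93 kg (target 12.93 kg)
  CaO: 31.49·0.5623 = 17.71 kg (target 17.71 kg)
  B2O3: 31.21·0.5578 = 17.41 kg (target 17.41 kg)
  ZrO2: 14.63·0.6756 = 9.884 kg (target 9.884 kg)
  SiO2: 28.13·0.9950 + 14.63·0.3234 = 32.72 kg (target 32.72 kg)
Consistency of the glass mass: batch Σ − ignition loss = 99.99 kg (targets for the oxides total 99.99 kg; stated basis 99.99 kg — deltas are rounding alone).
Batch total: Σ batch = 138.5 kg; the LOI term Σ batch·LOI equals 38.52 kg; as yield: glass ÷ batch → 72.19%.

Batch per 99.99 kg frit:
  Potassium carbonate: 18.84 kg
  Quartz sand: 28.13 kg
  ATH: 14.21 kg
  CaCO3: 31.49 kg
  Orthoboric acid: 31.21 kg
  Zircon: 14.63 kg
Total batch = 138.5 kg; LOI loss = 38.52 kg; yield = 72.19%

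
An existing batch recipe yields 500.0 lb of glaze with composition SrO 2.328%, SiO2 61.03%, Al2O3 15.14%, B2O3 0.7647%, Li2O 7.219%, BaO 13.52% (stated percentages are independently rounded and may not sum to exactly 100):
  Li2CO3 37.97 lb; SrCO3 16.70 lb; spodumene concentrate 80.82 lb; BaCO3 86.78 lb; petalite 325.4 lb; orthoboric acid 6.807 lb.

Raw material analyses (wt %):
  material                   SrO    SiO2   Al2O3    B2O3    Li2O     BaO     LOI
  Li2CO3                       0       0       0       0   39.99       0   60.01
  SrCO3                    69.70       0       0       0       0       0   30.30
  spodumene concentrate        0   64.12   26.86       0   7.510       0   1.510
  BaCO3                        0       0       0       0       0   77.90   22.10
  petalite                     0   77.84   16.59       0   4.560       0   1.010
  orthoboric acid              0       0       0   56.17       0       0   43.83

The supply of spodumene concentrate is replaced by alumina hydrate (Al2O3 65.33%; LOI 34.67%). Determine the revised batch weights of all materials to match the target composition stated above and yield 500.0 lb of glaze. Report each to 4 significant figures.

All arithmetic keeps full float precision from first step to last; intermediates are printed with 4-significant-figure rounding as written. Each reported number takes a single rounding — the derived quantities, which include the totals, the yield, six oxide percentages, LOI, glass mass, are carried in full float precision, as quoted within the problem or the answer, using the weight values per 500.0 lb of glass.
Oxide mass targets, per 500.0 lb glaze:
  SrO: 2.328% × 500.0 = 11.64 lb
  SiO2: 61.03% × 500.0 = 305.2 lb
  Al2O3: 15.14% × 500.0 = 75.70 lb
  B2O3: 0.7647% × 500.0 = 3.824 lb
  Li2O: 7.219% × 500.0 = 36.10 lb
  BaO: 13.52% × 500.0 = 67.60 lb
Checking each oxide sum from the weights as reported, per the basis as stated (every target is met by its sum once rounding is allowed for):
  SrO: 16.70·0.6970 = 11.64 lb (target 11.64 lb)
  SiO2: 392.0·0.7784 = 305.1 lb (target 305.2 lb)
  Al2O3: 16.32·0.6533 + 392.0·0.1659 = 75.69 lb (target 75.70 lb)
  B2O3: 6.807·0.5617 = 3.823 lb (target 3.824 lb)
  Li2O: 45.56·0.3999 + 392.0·0.04560 = 36.09 lb (target 36.10 lb)
  BaO: 86.78·0.7790 = 67.60 lb (target 67.60 lb)
Glass mass check: the batch minus its LOI: 500.0 lb (targets for the oxides total 500.0 lb; basis as stated: 500.0 lb — a pure rounding effect).
Adding the batch up: Σ batch = 564.2 lb; LOI loss = Σ batch·LOI = 64.18 lb; yield = glass ÷ total batch = 88.62%.

Revised batch per 500.0 lb glaze:
  Li2CO3: 45.56 lb
  SrCO3: 16.70 lb
  alumina hydrate: 16.32 lb
  BaCO3: 86.78 lb
  petalite: 392.0 lb
  orthoboric acid: 6.807 lb
Total batch = 564.2 lb; LOI loss = 64.18 lb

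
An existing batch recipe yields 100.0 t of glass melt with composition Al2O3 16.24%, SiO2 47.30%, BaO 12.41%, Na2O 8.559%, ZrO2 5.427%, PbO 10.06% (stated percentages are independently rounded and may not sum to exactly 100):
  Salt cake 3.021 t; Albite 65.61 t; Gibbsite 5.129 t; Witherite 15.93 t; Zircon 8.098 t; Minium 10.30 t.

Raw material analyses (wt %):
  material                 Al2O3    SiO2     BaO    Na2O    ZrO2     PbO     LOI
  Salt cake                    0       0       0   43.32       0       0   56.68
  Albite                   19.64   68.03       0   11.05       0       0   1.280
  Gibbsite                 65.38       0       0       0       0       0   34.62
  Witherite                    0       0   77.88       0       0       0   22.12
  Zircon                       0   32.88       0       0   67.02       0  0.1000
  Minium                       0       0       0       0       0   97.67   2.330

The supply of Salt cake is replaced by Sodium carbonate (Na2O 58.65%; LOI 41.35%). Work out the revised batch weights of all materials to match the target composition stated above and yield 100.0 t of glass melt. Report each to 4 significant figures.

Revised batch per 100.0 t glass melt:
  Sodium carbonate: 2.231 t
  Albite: 65.61 t
  Gibbsite: 5.129 t
  Witherite: 15.93 t
  Zircon: 8.098 t
  Minium: 10.30 t
Total batch = 107.3 t; LOI loss = 7.310 t

The whole derivation runs at full precision from start to finish; mid-chain values are displayed rounded to 4 significant digits within the worked lines. Exactly one rounding goes into each reported figure — derived quantities are recomputed from the weighed amounts per 100.0 t of glass in exact precision (the yield, six oxide percentages, net glass mass, totals, ignition loss) exactly as printed in the problem or answer text.
The oxide mass targets at 100.0 t glass melt:
  Al2O3: 16.24% × 100.0 = 16.24 t
  SiO2: 47.30% × 100.0 = 47.30 t
  BaO: 12.41% × 100.0 = 12.41 t
  Na2O: 8.559% × 100.0 = 8.559 t
  ZrO2: 5.427% × 100.0 = 5.427 t
  PbO: 10.06% × 100.0 = 10.06 t
Oxide-by-oxide audit working from each reported weight, against the basis in use (sum by sum, the targets are met modulo rounding of the values):
  Al2O3: 65.61·0.1964 + 5.129·0.6538 = 16.24 t (target 16.24 t)
  SiO2: 65.61·0.6803 + 8.098·0.3288 = 47.30 t (target 47.30 t)
  BaO: 15.93·0.7788 = 12.41 t (target 12.41 t)
  Na2O: 2.231·0.5865 + 65.61·0.1105 = 8.558 t (target 8.559 t)
  ZrO2: 8.098·0.6702 = 5.427 t (target 5.427 t)
  PbO: 10.30·0.9767 = 10.06 t (target 10.06 t)
The glass-mass cross-check: Σ batch − LOI loss = 99.99 t (per-oxide target masses sum to 100.0 t; stated basis 100.0 t — deltas are rounding alone).
Batch grand total — Σ batch = 107.3 t; ignition loss, Σ(batch × LOI) = 7.310 t; the yield ratio, glass ÷ batch: 93.19%.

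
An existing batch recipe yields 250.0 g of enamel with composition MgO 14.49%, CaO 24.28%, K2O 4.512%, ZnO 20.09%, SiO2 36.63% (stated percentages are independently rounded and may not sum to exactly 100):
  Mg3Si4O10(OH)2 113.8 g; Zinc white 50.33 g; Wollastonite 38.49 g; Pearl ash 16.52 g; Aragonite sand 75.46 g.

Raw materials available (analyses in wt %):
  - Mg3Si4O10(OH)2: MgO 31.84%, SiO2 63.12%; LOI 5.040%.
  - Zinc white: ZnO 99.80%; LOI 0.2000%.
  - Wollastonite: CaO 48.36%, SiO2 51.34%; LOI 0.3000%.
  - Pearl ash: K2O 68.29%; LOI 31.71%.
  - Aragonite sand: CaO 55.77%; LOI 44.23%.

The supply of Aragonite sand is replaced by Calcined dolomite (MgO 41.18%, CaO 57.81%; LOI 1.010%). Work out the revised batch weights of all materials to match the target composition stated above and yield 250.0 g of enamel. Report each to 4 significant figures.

Revised batch per 250.0 g enamel:
  Mg3Si4O10(OH)2: 73.37 g
  Zinc white: 50.33 g
  Wollastonite: 88.17 g
  Pearl ash: 16.52 g
  Calcined dolomite: 31.24 g
Total batch = 259.6 g; LOI loss = 9.617 g

Every computation maintains exact precision through every step — in-progress results are shown, rounded to 4 significant digits, in the working. A single rounding completes each reported number. All derived quantities are recomputed from the batch weights on 250.0 g of glass at full float precision (net glass mass, the yield, totals, five oxide percentages, ignition loss) as set out in the problem or answer text.
Per-oxide target masses for 250.0 g enamel:
  MgO: 14.49% × 250.0 = 36.22 g
  CaO: 24.28% × 250.0 = 60.70 g
  K2O: 4.512% × 250.0 = 11.28 g
  ZnO: 20.09% × 250.0 = 50.22 g
  SiO2: 36.63% × 250.0 = 91.58 g
Per-oxide balance check with the batch weights as given, for the quoted basis mass (oxide sums agree with the targets up to rounding of the answer):
  MgO: 73.37·0.3184 + 31.24·0.4118 = 36.23 g (target 36.22 g)
  CaO: 88.17·0.4836 + 31.24·0.5781 = 60.70 g (target 60.70 g)
  K2O: 16.52·0.6829 = 11.28 g (target 11.28 g)
  ZnO: 50.33·0.9980 = 50.23 g (target 50.22 g)
  SiO2: 73.37·0.6312 + 88.17·0.5134 = 91.58 g (target 91.58 g)
The glass-mass cross-check: batch total minus LOI = 250.0 g (per-oxide target masses sum to 250.0 g; stated basis 250.0 g — rounding explains the deltas).
Batch total: Σ batch = 259.6 g; Σ batch·LOI gives LOI loss = 9.617 g; glass ÷ batch gives a yield of 96.30%.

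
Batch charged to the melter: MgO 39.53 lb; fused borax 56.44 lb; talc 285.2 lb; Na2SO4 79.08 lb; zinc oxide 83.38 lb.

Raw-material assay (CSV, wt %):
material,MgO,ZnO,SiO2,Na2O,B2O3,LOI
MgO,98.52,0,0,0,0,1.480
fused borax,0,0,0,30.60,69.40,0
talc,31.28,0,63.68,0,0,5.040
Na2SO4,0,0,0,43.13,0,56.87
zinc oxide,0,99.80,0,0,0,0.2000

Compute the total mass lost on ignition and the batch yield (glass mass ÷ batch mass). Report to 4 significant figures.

Intermediates are shown, with 4-significant-digit rounding, on the page. Full float precision is maintained through every step — every reported figure is rounded only once. The derived quantities are computed starting from the weights per 483.5 lb of glass in exact precision (five oxide percentages, ignition loss, yield, net glass mass, totals) as given in the problem or the answer.
Material-by-material LOI:
  MgO: 39.53 × 0.01480 = 0.5850 lb
  fused borax: 56.44 × 0 = 0 lb
  talc: 285.2 × 0.05040 = 14.37 lb
  Na2SO4: 79.08 × 0.5687 = 44.97 lb
  zinc oxide: 83.38 × 0.002000 = 0.1668 lb
Total LOI = 60.10 lb
Glass = batch − LOI = 543.6 − 60.10 = 483.5 lb

LOI loss = 60.10 lb; glass = 483.5 lb; yield = 88.94%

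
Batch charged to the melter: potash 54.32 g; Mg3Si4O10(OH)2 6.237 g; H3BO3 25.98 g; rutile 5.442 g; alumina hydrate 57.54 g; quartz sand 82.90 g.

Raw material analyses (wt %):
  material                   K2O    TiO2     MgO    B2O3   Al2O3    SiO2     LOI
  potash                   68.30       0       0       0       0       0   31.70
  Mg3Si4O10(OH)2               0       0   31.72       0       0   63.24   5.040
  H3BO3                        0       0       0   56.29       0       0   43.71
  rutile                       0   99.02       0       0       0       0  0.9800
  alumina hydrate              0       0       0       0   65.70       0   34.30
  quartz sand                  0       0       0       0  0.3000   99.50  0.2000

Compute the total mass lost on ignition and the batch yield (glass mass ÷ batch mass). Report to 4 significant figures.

The whole derivation holds full precision through every step. The intermediate values appear rounded to four significant figures in the working. Every reported figure is rounded once only; all derived quantities are rebuilt starting from the weights at 183.6 g of glass at full precision (the totals, yield, glass mass, six oxide percentages, LOI), as set out in the problem or answer text.
Each material's LOI contribution:
  potash: 54.32 × 0.3170 = 17.22 g
  Mg3Si4O10(OH)2: 6.237 × 0.05040 = 0.3143 g
  H3BO3: 25.98 × 0.4371 = 11.36 g
  rutile: 5.442 × 0.009800 = 0.05333 g
  alumina hydrate: 57.54 × 0.3430 = 19.74 g
  quartz sand: 82.90 × 0.002000 = 0.1658 g
Total LOI = 48.84 g
Glass = batch − LOI = 232.4 − 48.84 = 183.6 g

LOI loss = 48.84 g; glass = 183.6 g; yield = 78.98%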